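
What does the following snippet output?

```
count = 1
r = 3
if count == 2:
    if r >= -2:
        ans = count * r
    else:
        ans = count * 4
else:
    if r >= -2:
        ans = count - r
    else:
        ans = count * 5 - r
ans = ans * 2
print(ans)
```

-4

count=1, r=3
count == 2 is False; r >= -2 is True
→ ans = count - r = -2
ans = (-2)*2 = -4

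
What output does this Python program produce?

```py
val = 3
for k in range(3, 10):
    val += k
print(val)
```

45

k=3: val = 3+3 = 6
k=4: val = 6+4 = 10
k=5: val = 10+5 = 15
k=6: val = 15+6 = 21
k=7: val = 21+7 = 28
k=8: val = 28+8 = 36
k=9: val = 36+9 = 45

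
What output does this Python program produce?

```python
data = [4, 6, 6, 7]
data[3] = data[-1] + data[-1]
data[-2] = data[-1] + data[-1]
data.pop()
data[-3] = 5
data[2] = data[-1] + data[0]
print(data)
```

data[3] = data[-1]+data[-1] = 7+7 = 14 → [4, 6, 6, 14]
data[-2] = data[-1]+data[-1] = 14+14 = 28 → [4, 6, 28, 14]
pop() removes 14 → [4, 6, 28]
data[-3] = 5 → [5, 6, 28]
data[2] = data[-1]+data[0] = 28+5 = 33 → [5, 6, 33]

[5, 6, 33]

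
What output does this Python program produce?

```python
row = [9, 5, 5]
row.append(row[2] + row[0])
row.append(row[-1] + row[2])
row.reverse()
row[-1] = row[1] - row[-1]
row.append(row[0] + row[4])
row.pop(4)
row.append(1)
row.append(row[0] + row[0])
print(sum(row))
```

106

append row[2]+row[0] = 5+9 = 14 → [9, 5, 5, 14]
append row[-1]+row[2] = 14+5 = 19 → [9, 5, 5, 14, 19]
reverse → [19, 14, 5, 5, 9]
row[-1] = row[1]-row[-1] = 14-9 = 5 → [19, 14, 5, 5, 5]
append row[0]+row[4] = 19+5 = 24 → [19, 14, 5, 5, 5, 24]
pop(4) removes 5 → [19, 14, 5, 5, 24]
append 1 → [19, 14, 5, 5, 24, 1]
append row[0]+row[0] = 19+19 = 38 → [19, 14, 5, 5, 24, 1, 38]
sum = 106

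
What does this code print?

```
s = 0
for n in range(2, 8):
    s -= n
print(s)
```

n=2: s = 0-2 = -2
n=3: s = (-2)-3 = -5
n=4: s = (-5)-4 = -9
n=5: s = (-9)-5 = -14
n=6: s = (-14)-6 = -20
n=7: s = (-20)-7 = -27

-27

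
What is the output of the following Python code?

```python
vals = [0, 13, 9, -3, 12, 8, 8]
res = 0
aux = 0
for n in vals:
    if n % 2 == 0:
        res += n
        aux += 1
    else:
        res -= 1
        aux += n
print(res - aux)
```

2

n=0: even, res = 0+0 = 0; aux=1
n=13: not even, res = 0-1 = -1; aux=14
n=9: not even, res = (-1)-1 = -2; aux=23
n=-3: not even, res = (-2)-1 = -3; aux=20
n=12: even, res = (-3)+12 = 9; aux=21
n=8: even, res = 9+8 = 17; aux=22
n=8: even, res = 17+8 = 25; aux=23
res-aux = 25-23 = 2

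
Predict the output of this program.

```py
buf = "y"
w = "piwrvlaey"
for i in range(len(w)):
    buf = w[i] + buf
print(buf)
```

yealvrwipy

i=0: prepend 'p' → 'py'
i=1: prepend 'i' → 'ipy'
i=2: prepend 'w' → 'wipy'
i=3: prepend 'r' → 'rwipy'
i=4: prepend 'v' → 'vrwipy'
i=5: prepend 'l' → 'lvrwipy'
i=6: prepend 'a' → 'alvrwipy'
i=7: prepend 'e' → 'ealvrwipy'
i=8: prepend 'y' → 'yealvrwipy'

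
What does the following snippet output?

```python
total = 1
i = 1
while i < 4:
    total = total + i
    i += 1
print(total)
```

7

i=1: total = 1+1 = 2
i=2: total = 2+2 = 4
i=3: total = 4+3 = 7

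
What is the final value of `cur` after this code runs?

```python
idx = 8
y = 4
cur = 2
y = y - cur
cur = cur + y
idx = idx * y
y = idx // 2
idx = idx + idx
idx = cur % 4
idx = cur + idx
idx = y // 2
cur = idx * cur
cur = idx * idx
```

16

y = 4-2 = 2
cur = 2+2 = 4
idx = 8*2 = 16
y = 16//2 = 8
idx = 16+16 = 32
idx = 4%4 = 0
idx = 4+0 = 4
idx = 8//2 = 4
cur = 4*4 = 16
cur = 4*4 = 16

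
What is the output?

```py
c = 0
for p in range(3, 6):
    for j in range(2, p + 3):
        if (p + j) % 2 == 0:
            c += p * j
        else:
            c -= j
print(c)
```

p=3,j=2: odd sum, c = 0-2 = -2
p=3,j=3: even sum, c = (-2)+9 = 7
p=3,j=4: odd sum, c = 7-4 = 3
p=3,j=5: even sum, c = 3+15 = 18
p=4,j=2: even sum, c = 18+8 = 26
p=4,j=3: odd sum, c = 26-3 = 23
p=4,j=4: even sum, c = 23+16 = 39
p=4,j=5: odd sum, c = 39-5 = 34
p=4,j=6: even sum, c = 34+24 = 58
p=5,j=2: odd sum, c = 58-2 = 56
p=5,j=3: even sum, c = 56+15 = 71
p=5,j=4: odd sum, c = 71-4 = 67
p=5,j=5: even sum, c = 67+25 = 92
p=5,j=6: odd sum, c = 92-6 = 86
p=5,j=7: even sum, c = 86+35 = 121

121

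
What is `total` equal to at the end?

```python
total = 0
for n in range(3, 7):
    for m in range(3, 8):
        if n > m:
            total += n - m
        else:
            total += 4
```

66

n=3,m=3: not 3>3, total = 0+4 = 4
n=3,m=4: not 3>4, total = 4+4 = 8
n=3,m=5: not 3>5, total = 8+4 = 12
n=3,m=6: not 3>6, total = 12+4 = 16
n=3,m=7: not 3>7, total = 16+4 = 20
n=4,m=3: 4>3, total = 20+1 = 21
n=4,m=4: not 4>4, total = 21+4 = 25
n=4,m=5: not 4>5, total = 25+4 = 29
n=4,m=6: not 4>6, total = 29+4 = 33
n=4,m=7: not 4>7, total = 33+4 = 37
n=5,m=3: 5>3, total = 37+2 = 39
n=5,m=4: 5>4, total = 39+1 = 40
n=5,m=5: not 5>5, total = 40+4 = 44
n=5,m=6: not 5>6, total = 44+4 = 48
n=5,m=7: not 5>7, total = 48+4 = 52
n=6,m=3: 6>3, total = 52+3 = 55
n=6,m=4: 6>4, total = 55+2 = 57
n=6,m=5: 6>5, total = 57+1 = 58
n=6,m=6: not 6>6, total = 58+4 = 62
n=6,m=7: not 6>7, total = 62+4 = 66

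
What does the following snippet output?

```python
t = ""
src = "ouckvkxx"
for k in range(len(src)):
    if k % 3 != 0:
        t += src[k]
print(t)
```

k=0: skip
k=1: add 'u' → 'u'
k=2: add 'c' → 'uc'
k=3: skip
k=4: add 'v' → 'ucv'
k=5: add 'k' → 'ucvk'
k=6: skip
k=7: add 'x' → 'ucvkx'

ucvkx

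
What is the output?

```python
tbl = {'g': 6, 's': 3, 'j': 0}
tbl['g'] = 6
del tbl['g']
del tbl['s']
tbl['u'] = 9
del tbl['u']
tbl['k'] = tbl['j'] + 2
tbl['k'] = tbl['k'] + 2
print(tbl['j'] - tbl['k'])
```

-4

tbl['g'] = 6 → {'g': 6, 's': 3, 'j': 0}
del 'g' → {'s': 3, 'j': 0}
del 's' → {'j': 0}
tbl['u'] = 9 → {'j': 0, 'u': 9}
del 'u' → {'j': 0}
tbl['k'] = tbl['j']+2 = 2 → {'j': 0, 'k': 2}
tbl['k'] = tbl['k']+2 = 4 → {'j': 0, 'k': 4}
tbl['j']-tbl['k'] = 0-4 = -4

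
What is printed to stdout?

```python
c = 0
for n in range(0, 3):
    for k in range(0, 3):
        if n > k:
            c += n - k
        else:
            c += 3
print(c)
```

22

n=0,k=0: not 0>0, c = 0+3 = 3
n=0,k=1: not 0>1, c = 3+3 = 6
n=0,k=2: not 0>2, c = 6+3 = 9
n=1,k=0: 1>0, c = 9+1 = 10
n=1,k=1: not 1>1, c = 10+3 = 13
n=1,k=2: not 1>2, c = 13+3 = 16
n=2,k=0: 2>0, c = 16+2 = 18
n=2,k=1: 2>1, c = 18+1 = 19
n=2,k=2: not 2>2, c = 19+3 = 22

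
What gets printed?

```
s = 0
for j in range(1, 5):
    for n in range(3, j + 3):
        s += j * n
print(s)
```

125

j=1,n=3: s = 0+3 = 3
j=2,n=3: s = 3+6 = 9
j=2,n=4: s = 9+8 = 17
j=3,n=3: s = 17+9 = 26
j=3,n=4: s = 26+12 = 38
j=3,n=5: s = 38+15 = 53
j=4,n=3: s = 53+12 = 65
j=4,n=4: s = 65+16 = 81
j=4,n=5: s = 81+20 = 101
j=4,n=6: s = 101+24 = 125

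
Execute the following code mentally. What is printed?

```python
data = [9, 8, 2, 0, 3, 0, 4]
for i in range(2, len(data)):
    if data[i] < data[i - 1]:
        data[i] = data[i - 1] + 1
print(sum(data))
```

72

i=2: 2<8, data[2] = 8+1 = 9 → [9, 8, 9, 0, 3, 0, 4]
i=3: 0<9, data[3] = 9+1 = 10 → [9, 8, 9, 10, 3, 0, 4]
i=4: 3<10, data[4] = 10+1 = 11 → [9, 8, 9, 10, 11, 0, 4]
i=5: 0<11, data[5] = 11+1 = 12 → [9, 8, 9, 10, 11, 12, 4]
i=6: 4<12, data[6] = 12+1 = 13 → [9, 8, 9, 10, 11, 12, 13]
sum = 72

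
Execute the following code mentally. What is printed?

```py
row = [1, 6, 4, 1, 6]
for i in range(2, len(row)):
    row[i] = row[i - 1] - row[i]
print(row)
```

[1, 6, 2, 1, -5]

i=2: row[2] = 6-4 = 2 → [1, 6, 2, 1, 6]
i=3: row[3] = 2-1 = 1 → [1, 6, 2, 1, 6]
i=4: row[4] = 1-6 = -5 → [1, 6, 2, 1, -5]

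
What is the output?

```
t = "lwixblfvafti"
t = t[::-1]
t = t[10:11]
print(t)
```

reverse → 'itfavflbxiwl'
slice [10:11] → 'w'

w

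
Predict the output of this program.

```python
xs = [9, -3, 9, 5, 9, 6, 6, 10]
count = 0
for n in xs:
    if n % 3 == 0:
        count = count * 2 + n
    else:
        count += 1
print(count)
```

n=9: %3==0, count = 0*2+9 = 9
n=-3: %3==0, count = 9*2+(-3) = 15
n=9: %3==0, count = 15*2+9 = 39
n=5: not %3==0, count = 39+1 = 40
n=9: %3==0, count = 40*2+9 = 89
n=6: %3==0, count = 89*2+6 = 184
n=6: %3==0, count = 184*2+6 = 374
n=10: not %3==0, count = 374+1 = 375

375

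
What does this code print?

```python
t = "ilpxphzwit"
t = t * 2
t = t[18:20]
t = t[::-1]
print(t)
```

ti

repeat ×2 → 'ilpxphzwitilpxphzwit'
slice [18:20] → 'it'
reverse → 'ti'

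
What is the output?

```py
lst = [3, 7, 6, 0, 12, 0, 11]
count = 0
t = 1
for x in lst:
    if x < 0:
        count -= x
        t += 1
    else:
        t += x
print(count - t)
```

x=3: not <0; t=4
x=7: not <0; t=11
x=6: not <0; t=17
x=0: not <0; t=17
x=12: not <0; t=29
x=0: not <0; t=29
x=11: not <0; t=40
count-t = 0-40 = -40

-40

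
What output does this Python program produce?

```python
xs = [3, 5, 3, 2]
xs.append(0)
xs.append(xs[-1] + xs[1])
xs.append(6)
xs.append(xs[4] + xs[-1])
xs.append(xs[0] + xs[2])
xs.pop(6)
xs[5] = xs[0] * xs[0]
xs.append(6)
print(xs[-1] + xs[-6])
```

append 0 → [3, 5, 3, 2, 0]
append xs[-1]+xs[1] = 0+5 = 5 → [3, 5, 3, 2, 0, 5]
append 6 → [3, 5, 3, 2, 0, 5, 6]
append xs[4]+xs[-1] = 0+6 = 6 → [3, 5, 3, 2, 0, 5, 6, 6]
append xs[0]+xs[2] = 3+3 = 6 → [3, 5, 3, 2, 0, 5, 6, 6, 6]
pop(6) removes 6 → [3, 5, 3, 2, 0, 5, 6, 6]
xs[5] = xs[0]*xs[0] = 3*3 = 9 → [3, 5, 3, 2, 0, 9, 6, 6]
append 6 → [3, 5, 3, 2, 0, 9, 6, 6, 6]
xs[-1]+xs[-6] = 6+2 = 8

8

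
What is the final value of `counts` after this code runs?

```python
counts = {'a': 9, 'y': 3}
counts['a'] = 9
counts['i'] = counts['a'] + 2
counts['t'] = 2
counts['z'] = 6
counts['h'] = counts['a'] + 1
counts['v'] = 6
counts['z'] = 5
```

{'a': 9, 'y': 3, 'i': 11, 't': 2, 'z': 5, 'h': 10, 'v': 6}

counts['a'] = 9 → {'a': 9, 'y': 3}
counts['i'] = counts['a']+2 = 11 → {'a': 9, 'y': 3, 'i': 11}
counts['t'] = 2 → {'a': 9, 'y': 3, 'i': 11, 't': 2}
counts['z'] = 6 → {'a': 9, 'y': 3, 'i': 11, 't': 2, 'z': 6}
counts['h'] = counts['a']+1 = 10 → {'a': 9, 'y': 3, 'i': 11, 't': 2, 'z': 6, 'h': 10}
counts['v'] = 6 → {'a': 9, 'y': 3, 'i': 11, 't': 2, 'z': 6, 'h': 10, 'v': 6}
counts['z'] = 5 → {'a': 9, 'y': 3, 'i': 11, 't': 2, 'z': 5, 'h': 10, 'v': 6}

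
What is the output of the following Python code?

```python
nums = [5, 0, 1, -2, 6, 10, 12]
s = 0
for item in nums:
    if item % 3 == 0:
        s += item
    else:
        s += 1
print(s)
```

22

item=5: not %3==0, s = 0+1 = 1
item=0: %3==0, s = 1+0 = 1
item=1: not %3==0, s = 1+1 = 2
item=-2: not %3==0, s = 2+1 = 3
item=6: %3==0, s = 3+6 = 9
item=10: not %3==0, s = 9+1 = 10
item=12: %3==0, s = 10+12 = 22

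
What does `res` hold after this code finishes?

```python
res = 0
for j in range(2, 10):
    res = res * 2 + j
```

j=2: res = 0*2+2 = 2
j=3: res = 2*2+3 = 7
j=4: res = 7*2+4 = 18
j=5: res = 18*2+5 = 41
j=6: res = 41*2+6 = 88
j=7: res = 88*2+7 = 183
j=8: res = 183*2+8 = 374
j=9: res = 374*2+9 = 757

757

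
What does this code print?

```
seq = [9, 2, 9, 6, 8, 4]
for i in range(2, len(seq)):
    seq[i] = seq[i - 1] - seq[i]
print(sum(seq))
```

i=2: seq[2] = 2-9 = -7 → [9, 2, -7, 6, 8, 4]
i=3: seq[3] = (-7)-6 = -13 → [9, 2, -7, -13, 8, 4]
i=4: seq[4] = (-13)-8 = -21 → [9, 2, -7, -13, -21, 4]
i=5: seq[5] = (-21)-4 = -25 → [9, 2, -7, -13, -21, -25]
sum = -55

-55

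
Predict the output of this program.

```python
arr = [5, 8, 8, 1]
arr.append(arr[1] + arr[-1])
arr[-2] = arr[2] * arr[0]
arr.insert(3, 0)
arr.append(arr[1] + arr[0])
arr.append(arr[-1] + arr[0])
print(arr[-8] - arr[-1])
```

-13

append arr[1]+arr[-1] = 8+1 = 9 → [5, 8, 8, 1, 9]
arr[-2] = arr[2]*arr[0] = 8*5 = 40 → [5, 8, 8, 40, 9]
insert 0 at 3 → [5, 8, 8, 0, 40, 9]
append arr[1]+arr[0] = 8+5 = 13 → [5, 8, 8, 0, 40, 9, 13]
append arr[-1]+arr[0] = 13+5 = 18 → [5, 8, 8, 0, 40, 9, 13, 18]
arr[-8]-arr[-1] = 5-18 = -13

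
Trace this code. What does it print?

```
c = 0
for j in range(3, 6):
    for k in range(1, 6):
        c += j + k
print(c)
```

105

j=3,k=1: c = 0+4 = 4
j=3,k=2: c = 4+5 = 9
j=3,k=3: c = 9+6 = 15
j=3,k=4: c = 15+7 = 22
j=3,k=5: c = 22+8 = 30
j=4,k=1: c = 30+5 = 35
j=4,k=2: c = 35+6 = 41
j=4,k=3: c = 41+7 = 48
j=4,k=4: c = 48+8 = 56
j=4,k=5: c = 56+9 = 65
j=5,k=1: c = 65+6 = 71
j=5,k=2: c = 71+7 = 78
j=5,k=3: c = 78+8 = 86
j=5,k=4: c = 86+9 = 95
j=5,k=5: c = 95+10 = 105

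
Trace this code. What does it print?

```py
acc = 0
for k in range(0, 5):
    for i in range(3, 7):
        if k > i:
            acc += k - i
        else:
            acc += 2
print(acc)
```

39

k=0,i=3: not 0>3, acc = 0+2 = 2
k=0,i=4: not 0>4, acc = 2+2 = 4
k=0,i=5: not 0>5, acc = 4+2 = 6
k=0,i=6: not 0>6, acc = 6+2 = 8
k=1,i=3: not 1>3, acc = 8+2 = 10
k=1,i=4: not 1>4, acc = 10+2 = 12
k=1,i=5: not 1>5, acc = 12+2 = 14
k=1,i=6: not 1>6, acc = 14+2 = 16
k=2,i=3: not 2>3, acc = 16+2 = 18
k=2,i=4: not 2>4, acc = 18+2 = 20
k=2,i=5: not 2>5, acc = 20+2 = 22
k=2,i=6: not 2>6, acc = 22+2 = 24
k=3,i=3: not 3>3, acc = 24+2 = 26
k=3,i=4: not 3>4, acc = 26+2 = 28
k=3,i=5: not 3>5, acc = 28+2 = 30
k=3,i=6: not 3>6, acc = 30+2 = 32
k=4,i=3: 4>3, acc = 32+1 = 33
k=4,i=4: not 4>4, acc = 33+2 = 35
k=4,i=5: not 4>5, acc = 35+2 = 37
k=4,i=6: not 4>6, acc = 37+2 = 39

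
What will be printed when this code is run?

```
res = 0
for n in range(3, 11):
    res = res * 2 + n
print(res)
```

1012

n=3: res = 0*2+3 = 3
n=4: res = 3*2+4 = 10
n=5: res = 10*2+5 = 25
n=6: res = 25*2+6 = 56
n=7: res = 56*2+7 = 119
n=8: res = 119*2+8 = 246
n=9: res = 246*2+9 = 501
n=10: res = 501*2+10 = 1012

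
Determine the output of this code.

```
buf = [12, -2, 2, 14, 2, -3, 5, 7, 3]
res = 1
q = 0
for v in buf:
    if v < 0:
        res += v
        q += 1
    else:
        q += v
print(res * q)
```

v=12: not <0; q=12
v=-2: <0, res = 1+(-2) = -1; q=13
v=2: not <0; q=15
v=14: not <0; q=29
v=2: not <0; q=31
v=-3: <0, res = (-1)+(-3) = -4; q=32
v=5: not <0; q=37
v=7: not <0; q=44
v=3: not <0; q=47
res*q = (-4)*47 = -188

-188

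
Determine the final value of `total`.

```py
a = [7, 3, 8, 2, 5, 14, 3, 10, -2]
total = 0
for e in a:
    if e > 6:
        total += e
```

39

e=7: >6, total = 0+7 = 7
e=3: not >6
e=8: >6, total = 7+8 = 15
e=2: not >6
e=5: not >6
e=14: >6, total = 15+14 = 29
e=3: not >6
e=10: >6, total = 29+10 = 39
e=-2: not >6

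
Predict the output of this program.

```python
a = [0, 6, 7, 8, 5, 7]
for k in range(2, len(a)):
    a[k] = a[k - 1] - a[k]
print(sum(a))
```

-39

k=2: a[2] = 6-7 = -1 → [0, 6, -1, 8, 5, 7]
k=3: a[3] = (-1)-8 = -9 → [0, 6, -1, -9, 5, 7]
k=4: a[4] = (-9)-5 = -14 → [0, 6, -1, -9, -14, 7]
k=5: a[5] = (-14)-7 = -21 → [0, 6, -1, -9, -14, -21]
sum = -39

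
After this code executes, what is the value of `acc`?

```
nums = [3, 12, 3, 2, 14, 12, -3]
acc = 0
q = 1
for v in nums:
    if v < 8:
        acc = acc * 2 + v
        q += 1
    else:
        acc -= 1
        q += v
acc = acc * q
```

v=3: <8, acc = 0*2+3 = 3; q=2
v=12: not <8, acc = 3-1 = 2; q=14
v=3: <8, acc = 2*2+3 = 7; q=15
v=2: <8, acc = 7*2+2 = 16; q=16
v=14: not <8, acc = 16-1 = 15; q=30
v=12: not <8, acc = 15-1 = 14; q=42
v=-3: <8, acc = 14*2+(-3) = 25; q=43
acc*q = 25*43 = 1075

1075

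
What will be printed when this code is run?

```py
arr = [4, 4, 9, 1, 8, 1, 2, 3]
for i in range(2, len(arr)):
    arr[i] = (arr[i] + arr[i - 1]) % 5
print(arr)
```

i=2: arr[2] = (9+4)%5 = 3 → [4, 4, 3, 1, 8, 1, 2, 3]
i=3: arr[3] = (1+3)%5 = 4 → [4, 4, 3, 4, 8, 1, 2, 3]
i=4: arr[4] = (8+4)%5 = 2 → [4, 4, 3, 4, 2, 1, 2, 3]
i=5: arr[5] = (1+2)%5 = 3 → [4, 4, 3, 4, 2, 3, 2, 3]
i=6: arr[6] = (2+3)%5 = 0 → [4, 4, 3, 4, 2, 3, 0, 3]
i=7: arr[7] = (3+0)%5 = 3 → [4, 4, 3, 4, 2, 3, 0, 3]

[4, 4, 3, 4, 2, 3, 0, 3]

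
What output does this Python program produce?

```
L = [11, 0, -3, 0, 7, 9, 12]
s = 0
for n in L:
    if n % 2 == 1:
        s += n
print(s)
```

n=11: odd, s = 0+11 = 11
n=0: not odd
n=-3: odd, s = 11+(-3) = 8
n=0: not odd
n=7: odd, s = 8+7 = 15
n=9: odd, s = 15+9 = 24
n=12: not odd

24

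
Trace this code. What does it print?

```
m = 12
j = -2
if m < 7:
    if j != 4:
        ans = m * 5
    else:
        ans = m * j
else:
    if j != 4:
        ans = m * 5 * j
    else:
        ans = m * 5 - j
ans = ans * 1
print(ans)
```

-120

m=12, j=-2
m < 7 is False; j != 4 is True
→ ans = m * 5 * j = -120
ans = (-120)*1 = -120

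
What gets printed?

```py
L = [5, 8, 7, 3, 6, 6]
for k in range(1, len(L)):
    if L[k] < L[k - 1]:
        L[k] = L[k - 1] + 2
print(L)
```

k=1: 8>=5, unchanged → [5, 8, 7, 3, 6, 6]
k=2: 7<8, L[2] = 8+2 = 10 → [5, 8, 10, 3, 6, 6]
k=3: 3<10, L[3] = 10+2 = 12 → [5, 8, 10, 12, 6, 6]
k=4: 6<12, L[4] = 12+2 = 14 → [5, 8, 10, 12, 14, 6]
k=5: 6<14, L[5] = 14+2 = 16 → [5, 8, 10, 12, 14, 16]

[5, 8, 10, 12, 14, 16]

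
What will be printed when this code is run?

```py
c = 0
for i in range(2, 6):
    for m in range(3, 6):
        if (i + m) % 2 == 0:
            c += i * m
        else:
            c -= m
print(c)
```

i=2,m=3: odd sum, c = 0-3 = -3
i=2,m=4: even sum, c = (-3)+8 = 5
i=2,m=5: odd sum, c = 5-5 = 0
i=3,m=3: even sum, c = 0+9 = 9
i=3,m=4: odd sum, c = 9-4 = 5
i=3,m=5: even sum, c = 5+15 = 20
i=4,m=3: odd sum, c = 20-3 = 17
i=4,m=4: even sum, c = 17+16 = 33
i=4,m=5: odd sum, c = 33-5 = 28
i=5,m=3: even sum, c = 28+15 = 43
i=5,m=4: odd sum, c = 43-4 = 39
i=5,m=5: even sum, c = 39+25 = 64

64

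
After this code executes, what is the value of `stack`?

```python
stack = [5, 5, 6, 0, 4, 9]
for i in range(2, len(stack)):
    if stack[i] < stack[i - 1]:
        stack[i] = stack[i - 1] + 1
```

[5, 5, 6, 7, 8, 9]

i=2: 6>=5, unchanged → [5, 5, 6, 0, 4, 9]
i=3: 0<6, stack[3] = 6+1 = 7 → [5, 5, 6, 7, 4, 9]
i=4: 4<7, stack[4] = 7+1 = 8 → [5, 5, 6, 7, 8, 9]
i=5: 9>=8, unchanged → [5, 5, 6, 7, 8, 9]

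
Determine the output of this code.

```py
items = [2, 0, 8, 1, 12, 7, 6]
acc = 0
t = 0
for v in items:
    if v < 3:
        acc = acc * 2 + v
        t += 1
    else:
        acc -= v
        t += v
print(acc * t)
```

v=2: <3, acc = 0*2+2 = 2; t=1
v=0: <3, acc = 2*2+0 = 4; t=2
v=8: not <3, acc = 4-8 = -4; t=10
v=1: <3, acc = (-4)*2+1 = -7; t=11
v=12: not <3, acc = (-7)-12 = -19; t=23
v=7: not <3, acc = (-19)-7 = -26; t=30
v=6: not <3, acc = (-26)-6 = -32; t=36
acc*t = (-32)*36 = -1152

-1152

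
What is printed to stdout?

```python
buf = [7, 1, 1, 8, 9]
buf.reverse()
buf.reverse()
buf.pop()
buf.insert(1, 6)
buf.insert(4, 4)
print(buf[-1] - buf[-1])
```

0

reverse → [9, 8, 1, 1, 7]
reverse → [7, 1, 1, 8, 9]
pop() removes 9 → [7, 1, 1, 8]
insert 6 at 1 → [7, 6, 1, 1, 8]
insert 4 at 4 → [7, 6, 1, 1, 4, 8]
buf[-1]-buf[-1] = 8-8 = 0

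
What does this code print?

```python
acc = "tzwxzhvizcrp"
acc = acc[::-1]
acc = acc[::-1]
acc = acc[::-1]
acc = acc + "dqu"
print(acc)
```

reverse → 'prczivhzxwzt'
reverse → 'tzwxzhvizcrp'
reverse → 'prczivhzxwzt'
+ 'dqu' → 'prczivhzxwztdqu'

prczivhzxwztdqu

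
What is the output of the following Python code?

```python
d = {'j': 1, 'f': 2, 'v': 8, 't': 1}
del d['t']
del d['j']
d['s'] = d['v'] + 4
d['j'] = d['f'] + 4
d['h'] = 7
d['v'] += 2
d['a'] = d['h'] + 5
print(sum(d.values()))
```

49

del 't' → {'j': 1, 'f': 2, 'v': 8}
del 'j' → {'f': 2, 'v': 8}
d['s'] = d['v']+4 = 12 → {'f': 2, 'v': 8, 's': 12}
d['j'] = d['f']+4 = 6 → {'f': 2, 'v': 8, 's': 12, 'j': 6}
d['h'] = 7 → {'f': 2, 'v': 8, 's': 12, 'j': 6, 'h': 7}
d['v'] = 8+2 = 10 → {'f': 2, 'v': 10, 's': 12, 'j': 6, 'h': 7}
d['a'] = d['h']+5 = 12 → {'f': 2, 'v': 10, 's': 12, 'j': 6, 'h': 7, 'a': 12}
sum of values = 49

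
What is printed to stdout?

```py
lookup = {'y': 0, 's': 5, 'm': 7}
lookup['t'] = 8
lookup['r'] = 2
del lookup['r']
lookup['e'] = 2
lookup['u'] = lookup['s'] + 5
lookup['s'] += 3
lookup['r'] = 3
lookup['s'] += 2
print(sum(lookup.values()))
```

40

lookup['t'] = 8 → {'y': 0, 's': 5, 'm': 7, 't': 8}
lookup['r'] = 2 → {'y': 0, 's': 5, 'm': 7, 't': 8, 'r': 2}
del 'r' → {'y': 0, 's': 5, 'm': 7, 't': 8}
lookup['e'] = 2 → {'y': 0, 's': 5, 'm': 7, 't': 8, 'e': 2}
lookup['u'] = lookup['s']+5 = 10 → {'y': 0, 's': 5, 'm': 7, 't': 8, 'e': 2, 'u': 10}
lookup['s'] = 5+3 = 8 → {'y': 0, 's': 8, 'm': 7, 't': 8, 'e': 2, 'u': 10}
lookup['r'] = 3 → {'y': 0, 's': 8, 'm': 7, 't': 8, 'e': 2, 'u': 10, 'r': 3}
lookup['s'] = 8+2 = 10 → {'y': 0, 's': 10, 'm': 7, 't': 8, 'e': 2, 'u': 10, 'r': 3}
sum of values = 40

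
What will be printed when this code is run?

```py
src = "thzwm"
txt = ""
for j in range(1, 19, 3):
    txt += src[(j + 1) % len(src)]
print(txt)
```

ztwhmz

j=1: add src[2]='z' → 'z'
j=4: add src[0]='t' → 'zt'
j=7: add src[3]='w' → 'ztw'
j=10: add src[1]='h' → 'ztwh'
j=13: add src[4]='m' → 'ztwhm'
j=16: add src[2]='z' → 'ztwhmz'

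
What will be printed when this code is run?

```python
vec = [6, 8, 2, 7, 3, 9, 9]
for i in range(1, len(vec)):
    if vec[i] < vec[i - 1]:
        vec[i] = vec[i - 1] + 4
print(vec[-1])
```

i=1: 8>=6, unchanged → [6, 8, 2, 7, 3, 9, 9]
i=2: 2<8, vec[2] = 8+4 = 12 → [6, 8, 12, 7, 3, 9, 9]
i=3: 7<12, vec[3] = 12+4 = 16 → [6, 8, 12, 16, 3, 9, 9]
i=4: 3<16, vec[4] = 16+4 = 20 → [6, 8, 12, 16, 20, 9, 9]
i=5: 9<20, vec[5] = 20+4 = 24 → [6, 8, 12, 16, 20, 24, 9]
i=6: 9<24, vec[6] = 24+4 = 28 → [6, 8, 12, 16, 20, 24, 28]

28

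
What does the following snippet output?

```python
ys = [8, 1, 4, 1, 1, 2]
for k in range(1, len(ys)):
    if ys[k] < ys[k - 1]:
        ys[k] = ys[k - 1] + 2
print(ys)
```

k=1: 1<8, ys[1] = 8+2 = 10 → [8, 10, 4, 1, 1, 2]
k=2: 4<10, ys[2] = 10+2 = 12 → [8, 10, 12, 1, 1, 2]
k=3: 1<12, ys[3] = 12+2 = 14 → [8, 10, 12, 14, 1, 2]
k=4: 1<14, ys[4] = 14+2 = 16 → [8, 10, 12, 14, 16, 2]
k=5: 2<16, ys[5] = 16+2 = 18 → [8, 10, 12, 14, 16, 18]

[8, 10, 12, 14, 16, 18]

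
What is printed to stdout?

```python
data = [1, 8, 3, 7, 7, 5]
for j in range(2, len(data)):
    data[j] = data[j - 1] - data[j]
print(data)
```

j=2: data[2] = 8-3 = 5 → [1, 8, 5, 7, 7, 5]
j=3: data[3] = 5-7 = -2 → [1, 8, 5, -2, 7, 5]
j=4: data[4] = (-2)-7 = -9 → [1, 8, 5, -2, -9, 5]
j=5: data[5] = (-9)-5 = -14 → [1, 8, 5, -2, -9, -14]

[1, 8, 5, -2, -9, -14]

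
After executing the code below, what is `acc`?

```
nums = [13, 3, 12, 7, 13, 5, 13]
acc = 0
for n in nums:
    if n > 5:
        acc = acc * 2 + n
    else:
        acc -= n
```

n=13: >5, acc = 0*2+13 = 13
n=3: not >5, acc = 13-3 = 10
n=12: >5, acc = 10*2+12 = 32
n=7: >5, acc = 32*2+7 = 71
n=13: >5, acc = 71*2+13 = 155
n=5: not >5, acc = 155-5 = 150
n=13: >5, acc = 150*2+13 = 313

313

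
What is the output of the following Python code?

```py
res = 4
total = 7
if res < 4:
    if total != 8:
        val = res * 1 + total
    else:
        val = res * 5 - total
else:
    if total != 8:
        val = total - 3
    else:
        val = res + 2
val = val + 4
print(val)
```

8

res=4, total=7
res < 4 is False; total != 8 is True
→ val = total - 3 = 4
val = 4+4 = 8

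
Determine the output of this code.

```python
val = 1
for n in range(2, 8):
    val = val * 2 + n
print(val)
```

n=2: val = 1*2+2 = 4
n=3: val = 4*2+3 = 11
n=4: val = 11*2+4 = 26
n=5: val = 26*2+5 = 57
n=6: val = 57*2+6 = 120
n=7: val = 120*2+7 = 247

247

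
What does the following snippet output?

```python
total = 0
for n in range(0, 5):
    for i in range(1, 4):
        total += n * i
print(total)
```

n=0,i=1: total = 0+0 = 0
n=0,i=2: total = 0+0 = 0
n=0,i=3: total = 0+0 = 0
n=1,i=1: total = 0+1 = 1
n=1,i=2: total = 1+2 = 3
n=1,i=3: total = 3+3 = 6
n=2,i=1: total = 6+2 = 8
n=2,i=2: total = 8+4 = 12
n=2,i=3: total = 12+6 = 18
n=3,i=1: total = 18+3 = 21
n=3,i=2: total = 21+6 = 27
n=3,i=3: total = 27+9 = 36
n=4,i=1: total = 36+4 = 40
n=4,i=2: total = 40+8 = 48
n=4,i=3: total = 48+12 = 60

60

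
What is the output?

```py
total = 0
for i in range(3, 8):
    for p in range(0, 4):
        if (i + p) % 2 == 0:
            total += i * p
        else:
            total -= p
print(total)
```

i=3,p=0: odd sum, total = 0-0 = 0
i=3,p=1: even sum, total = 0+3 = 3
i=3,p=2: odd sum, total = 3-2 = 1
i=3,p=3: even sum, total = 1+9 = 10
i=4,p=0: even sum, total = 10+0 = 10
i=4,p=1: odd sum, total = 10-1 = 9
i=4,p=2: even sum, total = 9+8 = 17
i=4,p=3: odd sum, total = 17-3 = 14
i=5,p=0: odd sum, total = 14-0 = 14
i=5,p=1: even sum, total = 14+5 = 19
i=5,p=2: odd sum, total = 19-2 = 17
i=5,p=3: even sum, total = 17+15 = 32
i=6,p=0: even sum, total = 32+0 = 32
i=6,p=1: odd sum, total = 32-1 = 31
i=6,p=2: even sum, total = 31+12 = 43
i=6,p=3: odd sum, total = 43-3 = 40
i=7,p=0: odd sum, total = 40-0 = 40
i=7,p=1: even sum, total = 40+7 = 47
i=7,p=2: odd sum, total = 47-2 = 45
i=7,p=3: even sum, total = 45+21 = 66

66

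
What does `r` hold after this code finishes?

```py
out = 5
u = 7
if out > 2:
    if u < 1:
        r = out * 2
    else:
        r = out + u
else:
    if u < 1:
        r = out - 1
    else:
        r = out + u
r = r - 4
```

8

out=5, u=7
out > 2 is True; u < 1 is False
→ r = out + u = 12
r = 12-4 = 8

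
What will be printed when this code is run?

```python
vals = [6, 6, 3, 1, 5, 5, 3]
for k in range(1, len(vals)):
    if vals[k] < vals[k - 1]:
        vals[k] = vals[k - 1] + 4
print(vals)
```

[6, 6, 10, 14, 18, 22, 26]

k=1: 6>=6, unchanged → [6, 6, 3, 1, 5, 5, 3]
k=2: 3<6, vals[2] = 6+4 = 10 → [6, 6, 10, 1, 5, 5, 3]
k=3: 1<10, vals[3] = 10+4 = 14 → [6, 6, 10, 14, 5, 5, 3]
k=4: 5<14, vals[4] = 14+4 = 18 → [6, 6, 10, 14, 18, 5, 3]
k=5: 5<18, vals[5] = 18+4 = 22 → [6, 6, 10, 14, 18, 22, 3]
k=6: 3<22, vals[6] = 22+4 = 26 → [6, 6, 10, 14, 18, 22, 26]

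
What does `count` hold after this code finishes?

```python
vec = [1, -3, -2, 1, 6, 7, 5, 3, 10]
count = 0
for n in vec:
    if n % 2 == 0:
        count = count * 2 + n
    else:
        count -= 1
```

-12

n=1: not even, count = 0-1 = -1
n=-3: not even, count = (-1)-1 = -2
n=-2: even, count = (-2)*2+(-2) = -6
n=1: not even, count = (-6)-1 = -7
n=6: even, count = (-7)*2+6 = -8
n=7: not even, count = (-8)-1 = -9
n=5: not even, count = (-9)-1 = -10
n=3: not even, count = (-10)-1 = -11
n=10: even, count = (-11)*2+10 = -12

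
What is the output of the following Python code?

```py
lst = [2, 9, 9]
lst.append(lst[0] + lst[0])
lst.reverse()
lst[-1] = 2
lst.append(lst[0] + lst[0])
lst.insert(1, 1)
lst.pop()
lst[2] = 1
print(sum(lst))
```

append lst[0]+lst[0] = 2+2 = 4 → [2, 9, 9, 4]
reverse → [4, 9, 9, 2]
lst[-1] = 2 → [4, 9, 9, 2]
append lst[0]+lst[0] = 4+4 = 8 → [4, 9, 9, 2, 8]
insert 1 at 1 → [4, 1, 9, 9, 2, 8]
pop() removes 8 → [4, 1, 9, 9, 2]
lst[2] = 1 → [4, 1, 1, 9, 2]
sum = 17

17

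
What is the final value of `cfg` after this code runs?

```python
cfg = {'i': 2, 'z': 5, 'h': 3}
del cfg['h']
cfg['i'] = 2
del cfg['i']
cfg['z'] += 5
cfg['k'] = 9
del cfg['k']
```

del 'h' → {'i': 2, 'z': 5}
cfg['i'] = 2 → {'i': 2, 'z': 5}
del 'i' → {'z': 5}
cfg['z'] = 5+5 = 10 → {'z': 10}
cfg['k'] = 9 → {'z': 10, 'k': 9}
del 'k' → {'z': 10}

{'z': 10}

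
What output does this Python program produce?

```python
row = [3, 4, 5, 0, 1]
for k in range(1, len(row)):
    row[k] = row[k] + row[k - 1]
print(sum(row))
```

k=1: row[1] = 4+3 = 7 → [3, 7, 5, 0, 1]
k=2: row[2] = 5+7 = 12 → [3, 7, 12, 0, 1]
k=3: row[3] = 0+12 = 12 → [3, 7, 12, 12, 1]
k=4: row[4] = 1+12 = 13 → [3, 7, 12, 12, 13]
sum = 47

47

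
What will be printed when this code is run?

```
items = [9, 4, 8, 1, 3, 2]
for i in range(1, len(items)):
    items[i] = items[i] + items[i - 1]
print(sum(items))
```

i=1: items[1] = 4+9 = 13 → [9, 13, 8, 1, 3, 2]
i=2: items[2] = 8+13 = 21 → [9, 13, 21, 1, 3, 2]
i=3: items[3] = 1+21 = 22 → [9, 13, 21, 22, 3, 2]
i=4: items[4] = 3+22 = 25 → [9, 13, 21, 22, 25, 2]
i=5: items[5] = 2+25 = 27 → [9, 13, 21, 22, 25, 27]
sum = 117

117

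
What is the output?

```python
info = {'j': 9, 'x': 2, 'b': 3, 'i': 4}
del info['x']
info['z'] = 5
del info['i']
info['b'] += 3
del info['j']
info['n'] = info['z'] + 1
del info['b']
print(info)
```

del 'x' → {'j': 9, 'b': 3, 'i': 4}
info['z'] = 5 → {'j': 9, 'b': 3, 'i': 4, 'z': 5}
del 'i' → {'j': 9, 'b': 3, 'z': 5}
info['b'] = 3+3 = 6 → {'j': 9, 'b': 6, 'z': 5}
del 'j' → {'b': 6, 'z': 5}
info['n'] = info['z']+1 = 6 → {'b': 6, 'z': 5, 'n': 6}
del 'b' → {'z': 5, 'n': 6}

{'z': 5, 'n': 6}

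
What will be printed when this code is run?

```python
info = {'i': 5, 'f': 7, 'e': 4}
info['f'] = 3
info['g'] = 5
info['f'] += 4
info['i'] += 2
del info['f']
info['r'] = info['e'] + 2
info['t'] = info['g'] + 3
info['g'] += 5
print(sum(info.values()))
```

35

info['f'] = 3 → {'i': 5, 'f': 3, 'e': 4}
info['g'] = 5 → {'i': 5, 'f': 3, 'e': 4, 'g': 5}
info['f'] = 3+4 = 7 → {'i': 5, 'f': 7, 'e': 4, 'g': 5}
info['i'] = 5+2 = 7 → {'i': 7, 'f': 7, 'e': 4, 'g': 5}
del 'f' → {'i': 7, 'e': 4, 'g': 5}
info['r'] = info['e']+2 = 6 → {'i': 7, 'e': 4, 'g': 5, 'r': 6}
info['t'] = info['g']+3 = 8 → {'i': 7, 'e': 4, 'g': 5, 'r': 6, 't': 8}
info['g'] = 5+5 = 10 → {'i': 7, 'e': 4, 'g': 10, 'r': 6, 't': 8}
sum of values = 35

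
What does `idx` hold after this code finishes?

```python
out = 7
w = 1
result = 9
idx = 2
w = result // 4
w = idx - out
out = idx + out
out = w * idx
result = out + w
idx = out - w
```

-5

w = 9//4 = 2
w = 2-7 = -5
out = 2+7 = 9
out = (-5)*2 = -10
result = (-10)+(-5) = -15
idx = (-10)-(-5) = -5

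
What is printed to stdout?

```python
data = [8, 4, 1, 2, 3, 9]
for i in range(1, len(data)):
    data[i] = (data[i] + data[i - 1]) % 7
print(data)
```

[8, 5, 6, 1, 4, 6]

i=1: data[1] = (4+8)%7 = 5 → [8, 5, 1, 2, 3, 9]
i=2: data[2] = (1+5)%7 = 6 → [8, 5, 6, 2, 3, 9]
i=3: data[3] = (2+6)%7 = 1 → [8, 5, 6, 1, 3, 9]
i=4: data[4] = (3+1)%7 = 4 → [8, 5, 6, 1, 4, 9]
i=5: data[5] = (9+4)%7 = 6 → [8, 5, 6, 1, 4, 6]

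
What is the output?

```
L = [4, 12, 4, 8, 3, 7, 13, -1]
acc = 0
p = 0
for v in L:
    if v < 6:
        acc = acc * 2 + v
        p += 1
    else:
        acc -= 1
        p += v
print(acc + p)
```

v=4: <6, acc = 0*2+4 = 4; p=1
v=12: not <6, acc = 4-1 = 3; p=13
v=4: <6, acc = 3*2+4 = 10; p=14
v=8: not <6, acc = 10-1 = 9; p=22
v=3: <6, acc = 9*2+3 = 21; p=23
v=7: not <6, acc = 21-1 = 20; p=30
v=13: not <6, acc = 20-1 = 19; p=43
v=-1: <6, acc = 19*2+(-1) = 37; p=44
acc+p = 37+44 = 81

81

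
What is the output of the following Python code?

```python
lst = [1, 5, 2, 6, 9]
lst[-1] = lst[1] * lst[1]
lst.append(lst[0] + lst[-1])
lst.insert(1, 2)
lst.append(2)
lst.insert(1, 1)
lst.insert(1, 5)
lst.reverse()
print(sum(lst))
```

lst[-1] = lst[1]*lst[1] = 5*5 = 25 → [1, 5, 2, 6, 25]
append lst[0]+lst[-1] = 1+25 = 26 → [1, 5, 2, 6, 25, 26]
insert 2 at 1 → [1, 2, 5, 2, 6, 25, 26]
append 2 → [1, 2, 5, 2, 6, 25, 26, 2]
insert 1 at 1 → [1, 1, 2, 5, 2, 6, 25, 26, 2]
insert 5 at 1 → [1, 5, 1, 2, 5, 2, 6, 25, 26, 2]
reverse → [2, 26, 25, 6, 2, 5, 2, 1, 5, 1]
sum = 75

75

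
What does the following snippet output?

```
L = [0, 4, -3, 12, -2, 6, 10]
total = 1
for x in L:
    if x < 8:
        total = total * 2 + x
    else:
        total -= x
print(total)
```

x=0: <8, total = 1*2+0 = 2
x=4: <8, total = 2*2+4 = 8
x=-3: <8, total = 8*2+(-3) = 13
x=12: not <8, total = 13-12 = 1
x=-2: <8, total = 1*2+(-2) = 0
x=6: <8, total = 0*2+6 = 6
x=10: not <8, total = 6-10 = -4

-4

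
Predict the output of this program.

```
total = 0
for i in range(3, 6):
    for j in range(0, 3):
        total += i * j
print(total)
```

i=3,j=0: total = 0+0 = 0
i=3,j=1: total = 0+3 = 3
i=3,j=2: total = 3+6 = 9
i=4,j=0: total = 9+0 = 9
i=4,j=1: total = 9+4 = 13
i=4,j=2: total = 13+8 = 21
i=5,j=0: total = 21+0 = 21
i=5,j=1: total = 21+5 = 26
i=5,j=2: total = 26+10 = 36

36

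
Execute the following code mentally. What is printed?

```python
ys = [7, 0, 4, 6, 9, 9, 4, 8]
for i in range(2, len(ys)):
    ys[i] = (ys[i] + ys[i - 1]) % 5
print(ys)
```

[7, 0, 4, 0, 4, 3, 2, 0]

i=2: ys[2] = (4+0)%5 = 4 → [7, 0, 4, 6, 9, 9, 4, 8]
i=3: ys[3] = (6+4)%5 = 0 → [7, 0, 4, 0, 9, 9, 4, 8]
i=4: ys[4] = (9+0)%5 = 4 → [7, 0, 4, 0, 4, 9, 4, 8]
i=5: ys[5] = (9+4)%5 = 3 → [7, 0, 4, 0, 4, 3, 4, 8]
i=6: ys[6] = (4+3)%5 = 2 → [7, 0, 4, 0, 4, 3, 2, 8]
i=7: ys[7] = (8+2)%5 = 0 → [7, 0, 4, 0, 4, 3, 2, 0]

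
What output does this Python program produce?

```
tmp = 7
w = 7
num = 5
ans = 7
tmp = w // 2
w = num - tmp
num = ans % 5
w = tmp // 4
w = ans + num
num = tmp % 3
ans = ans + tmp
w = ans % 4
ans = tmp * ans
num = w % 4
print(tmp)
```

3

tmp = 7//2 = 3
w = 5-3 = 2
num = 7%5 = 2
w = 3//4 = 0
w = 7+2 = 9
num = 3%3 = 0
ans = 7+3 = 10
w = 10%4 = 2
ans = 3*10 = 30
num = 2%4 = 2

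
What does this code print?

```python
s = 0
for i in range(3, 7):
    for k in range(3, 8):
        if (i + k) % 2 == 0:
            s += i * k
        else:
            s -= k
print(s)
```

i=3,k=3: even sum, s = 0+9 = 9
i=3,k=4: odd sum, s = 9-4 = 5
i=3,k=5: even sum, s = 5+15 = 20
i=3,k=6: odd sum, s = 20-6 = 14
i=3,k=7: even sum, s = 14+21 = 35
i=4,k=3: odd sum, s = 35-3 = 32
i=4,k=4: even sum, s = 32+16 = 48
i=4,k=5: odd sum, s = 48-5 = 43
i=4,k=6: even sum, s = 43+24 = 67
i=4,k=7: odd sum, s = 67-7 = 60
i=5,k=3: even sum, s = 60+15 = 75
i=5,k=4: odd sum, s = 75-4 = 71
i=5,k=5: even sum, s = 71+25 = 96
i=5,k=6: odd sum, s = 96-6 = 90
i=5,k=7: even sum, s = 90+35 = 125
i=6,k=3: odd sum, s = 125-3 = 122
i=6,k=4: even sum, s = 122+24 = 146
i=6,k=5: odd sum, s = 146-5 = 141
i=6,k=6: even sum, s = 141+36 = 177
i=6,k=7: odd sum, s = 177-7 = 170

170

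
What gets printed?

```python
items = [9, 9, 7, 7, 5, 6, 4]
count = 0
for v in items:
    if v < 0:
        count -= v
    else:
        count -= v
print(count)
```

-47

v=9: not <0, count = 0-9 = -9
v=9: not <0, count = (-9)-9 = -18
v=7: not <0, count = (-18)-7 = -25
v=7: not <0, count = (-25)-7 = -32
v=5: not <0, count = (-32)-5 = -37
v=6: not <0, count = (-37)-6 = -43
v=4: not <0, count = (-43)-4 = -47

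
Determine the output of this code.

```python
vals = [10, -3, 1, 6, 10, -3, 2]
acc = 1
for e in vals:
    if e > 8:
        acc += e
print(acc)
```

e=10: >8, acc = 1+10 = 11
e=-3: not >8
e=1: not >8
e=6: not >8
e=10: >8, acc = 11+10 = 21
e=-3: not >8
e=2: not >8

21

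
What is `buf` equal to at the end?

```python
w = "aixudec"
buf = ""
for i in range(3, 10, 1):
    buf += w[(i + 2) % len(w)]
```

'ecaixud'

i=3: add w[5]='e' → 'e'
i=4: add w[6]='c' → 'ec'
i=5: add w[0]='a' → 'eca'
i=6: add w[1]='i' → 'ecai'
i=7: add w[2]='x' → 'ecaix'
i=8: add w[3]='u' → 'ecaixu'
i=9: add w[4]='d' → 'ecaixud'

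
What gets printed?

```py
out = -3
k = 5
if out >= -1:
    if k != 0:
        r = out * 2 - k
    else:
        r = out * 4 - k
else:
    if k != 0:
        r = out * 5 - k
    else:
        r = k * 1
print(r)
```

-20

out=-3, k=5
out >= -1 is False; k != 0 is True
→ r = out * 5 - k = -20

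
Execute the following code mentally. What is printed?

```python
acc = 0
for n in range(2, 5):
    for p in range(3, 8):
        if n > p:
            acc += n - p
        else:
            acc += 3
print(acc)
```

n=2,p=3: not 2>3, acc = 0+3 = 3
n=2,p=4: not 2>4, acc = 3+3 = 6
n=2,p=5: not 2>5, acc = 6+3 = 9
n=2,p=6: not 2>6, acc = 9+3 = 12
n=2,p=7: not 2>7, acc = 12+3 = 15
n=3,p=3: not 3>3, acc = 15+3 = 18
n=3,p=4: not 3>4, acc = 18+3 = 21
n=3,p=5: not 3>5, acc = 21+3 = 24
n=3,p=6: not 3>6, acc = 24+3 = 27
n=3,p=7: not 3>7, acc = 27+3 = 30
n=4,p=3: 4>3, acc = 30+1 = 31
n=4,p=4: not 4>4, acc = 31+3 = 34
n=4,p=5: not 4>5, acc = 34+3 = 37
n=4,p=6: not 4>6, acc = 37+3 = 40
n=4,p=7: not 4>7, acc = 40+3 = 43

43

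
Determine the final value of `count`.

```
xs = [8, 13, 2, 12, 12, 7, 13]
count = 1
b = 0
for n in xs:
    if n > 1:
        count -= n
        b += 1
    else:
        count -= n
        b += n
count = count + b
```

n=8: >1, count = 1-8 = -7; b=1
n=13: >1, count = (-7)-13 = -20; b=2
n=2: >1, count = (-20)-2 = -22; b=3
n=12: >1, count = (-22)-12 = -34; b=4
n=12: >1, count = (-34)-12 = -46; b=5
n=7: >1, count = (-46)-7 = -53; b=6
n=13: >1, count = (-53)-13 = -66; b=7
count+b = (-66)+7 = -59

-59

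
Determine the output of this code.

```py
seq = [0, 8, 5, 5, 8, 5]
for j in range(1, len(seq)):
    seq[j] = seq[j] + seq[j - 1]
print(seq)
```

[0, 8, 13, 18, 26, 31]

j=1: seq[1] = 8+0 = 8 → [0, 8, 5, 5, 8, 5]
j=2: seq[2] = 5+8 = 13 → [0, 8, 13, 5, 8, 5]
j=3: seq[3] = 5+13 = 18 → [0, 8, 13, 18, 8, 5]
j=4: seq[4] = 8+18 = 26 → [0, 8, 13, 18, 26, 5]
j=5: seq[5] = 5+26 = 31 → [0, 8, 13, 18, 26, 31]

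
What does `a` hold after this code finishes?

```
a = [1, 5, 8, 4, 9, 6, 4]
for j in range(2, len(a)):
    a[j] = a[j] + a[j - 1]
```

[1, 5, 13, 17, 26, 32, 36]

j=2: a[2] = 8+5 = 13 → [1, 5, 13, 4, 9, 6, 4]
j=3: a[3] = 4+13 = 17 → [1, 5, 13, 17, 9, 6, 4]
j=4: a[4] = 9+17 = 26 → [1, 5, 13, 17, 26, 6, 4]
j=5: a[5] = 6+26 = 32 → [1, 5, 13, 17, 26, 32, 4]
j=6: a[6] = 4+32 = 36 → [1, 5, 13, 17, 26, 32, 36]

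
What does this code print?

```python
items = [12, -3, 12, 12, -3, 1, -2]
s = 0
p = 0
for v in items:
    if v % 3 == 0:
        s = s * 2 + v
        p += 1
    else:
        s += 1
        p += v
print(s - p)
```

v=12: %3==0, s = 0*2+12 = 12; p=1
v=-3: %3==0, s = 12*2+(-3) = 21; p=2
v=12: %3==0, s = 21*2+12 = 54; p=3
v=12: %3==0, s = 54*2+12 = 120; p=4
v=-3: %3==0, s = 120*2+(-3) = 237; p=5
v=1: not %3==0, s = 237+1 = 238; p=6
v=-2: not %3==0, s = 238+1 = 239; p=4
s-p = 239-4 = 235

235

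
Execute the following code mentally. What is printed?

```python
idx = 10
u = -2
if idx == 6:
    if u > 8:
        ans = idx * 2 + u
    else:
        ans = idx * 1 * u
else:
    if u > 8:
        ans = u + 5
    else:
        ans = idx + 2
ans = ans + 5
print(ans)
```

17

idx=10, u=-2
idx == 6 is False; u > 8 is False
→ ans = idx + 2 = 12
ans = 12+5 = 17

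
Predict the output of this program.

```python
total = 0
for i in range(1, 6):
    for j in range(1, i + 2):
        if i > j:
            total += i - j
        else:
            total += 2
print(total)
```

40

i=1,j=1: not 1>1, total = 0+2 = 2
i=1,j=2: not 1>2, total = 2+2 = 4
i=2,j=1: 2>1, total = 4+1 = 5
i=2,j=2: not 2>2, total = 5+2 = 7
i=2,j=3: not 2>3, total = 7+2 = 9
i=3,j=1: 3>1, total = 9+2 = 11
i=3,j=2: 3>2, total = 11+1 = 12
i=3,j=3: not 3>3, total = 12+2 = 14
i=3,j=4: not 3>4, total = 14+2 = 16
i=4,j=1: 4>1, total = 16+3 = 19
i=4,j=2: 4>2, total = 19+2 = 21
i=4,j=3: 4>3, total = 21+1 = 22
i=4,j=4: not 4>4, total = 22+2 = 24
i=4,j=5: not 4>5, total = 24+2 = 26
i=5,j=1: 5>1, total = 26+4 = 30
i=5,j=2: 5>2, total = 30+3 = 33
i=5,j=3: 5>3, total = 33+2 = 35
i=5,j=4: 5>4, total = 35+1 = 36
i=5,j=5: not 5>5, total = 36+2 = 38
i=5,j=6: not 5>6, total = 38+2 = 40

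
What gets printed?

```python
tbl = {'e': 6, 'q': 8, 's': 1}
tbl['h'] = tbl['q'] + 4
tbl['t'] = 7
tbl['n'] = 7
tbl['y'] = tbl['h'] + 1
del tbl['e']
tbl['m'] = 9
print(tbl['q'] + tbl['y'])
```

21

tbl['h'] = tbl['q']+4 = 12 → {'e': 6, 'q': 8, 's': 1, 'h': 12}
tbl['t'] = 7 → {'e': 6, 'q': 8, 's': 1, 'h': 12, 't': 7}
tbl['n'] = 7 → {'e': 6, 'q': 8, 's': 1, 'h': 12, 't': 7, 'n': 7}
tbl['y'] = tbl['h']+1 = 13 → {'e': 6, 'q': 8, 's': 1, 'h': 12, 't': 7, 'n': 7, 'y': 13}
del 'e' → {'q': 8, 's': 1, 'h': 12, 't': 7, 'n': 7, 'y': 13}
tbl['m'] = 9 → {'q': 8, 's': 1, 'h': 12, 't': 7, 'n': 7, 'y': 13, 'm': 9}
tbl['q']+tbl['y'] = 8+13 = 21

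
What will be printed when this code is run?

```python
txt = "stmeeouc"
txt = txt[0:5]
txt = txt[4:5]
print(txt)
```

slice [0:5] → 'stmee'
slice [4:5] → 'e'

e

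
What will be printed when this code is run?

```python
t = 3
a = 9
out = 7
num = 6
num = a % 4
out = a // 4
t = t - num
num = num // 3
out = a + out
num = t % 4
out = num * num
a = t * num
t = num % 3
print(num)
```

num = 9%4 = 1
out = 9//4 = 2
t = 3-1 = 2
num = 1//3 = 0
out = 9+2 = 11
num = 2%4 = 2
out = 2*2 = 4
a = 2*2 = 4
t = 2%3 = 2

2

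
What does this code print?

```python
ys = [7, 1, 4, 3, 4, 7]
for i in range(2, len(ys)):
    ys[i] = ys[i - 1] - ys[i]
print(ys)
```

[7, 1, -3, -6, -10, -17]

i=2: ys[2] = 1-4 = -3 → [7, 1, -3, 3, 4, 7]
i=3: ys[3] = (-3)-3 = -6 → [7, 1, -3, -6, 4, 7]
i=4: ys[4] = (-6)-4 = -10 → [7, 1, -3, -6, -10, 7]
i=5: ys[5] = (-10)-7 = -17 → [7, 1, -3, -6, -10, -17]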